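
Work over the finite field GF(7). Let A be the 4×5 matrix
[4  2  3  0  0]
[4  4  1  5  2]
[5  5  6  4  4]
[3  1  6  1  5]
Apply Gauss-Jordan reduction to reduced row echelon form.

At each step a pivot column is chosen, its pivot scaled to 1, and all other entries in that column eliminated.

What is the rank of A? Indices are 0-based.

pivot(0,0)=4: scale R0 → (1, 4, 6, 0, 0)
  clear (1,0): R1 −= (4)R0 → (0, 2, 5, 5, 2)
  clear (2,0): R2 −= (5)R0 → (0, 6, 4, 4, 4)
  clear (3,0): R3 −= (3)R0 → (0, 3, 2, 1, 5)
pivot(1,1)=2: scale R1 → (0, 1, 6, 6, 1)
  clear (0,1): R0 −= (4)R1 → (1, 0, 3, 4, 3)
  clear (2,1): R2 −= (6)R1 → (0, 0, 3, 3, 5)
  clear (3,1): R3 −= (3)R1 → (0, 0, 5, 4, 2)
pivot(2,2)=3: scale R2 → (0, 0, 1, 1, 4)
  clear (0,2): R0 −= (3)R2 → (1, 0, 0, 1, 5)
  clear (1,2): R1 −= (6)R2 → (0, 1, 0, 0, 5)
  clear (3,2): R3 −= (5)R2 → (0, 0, 0, 6, 3)
pivot(3,3)=6: scale R3 → (0, 0, 0, 1, 4)
  clear (0,3): R0 −= (1)R3 → (1, 0, 0, 0, 1)
  clear (2,3): R2 −= (1)R3 → (0, 0, 1, 0, 0)

rank = 4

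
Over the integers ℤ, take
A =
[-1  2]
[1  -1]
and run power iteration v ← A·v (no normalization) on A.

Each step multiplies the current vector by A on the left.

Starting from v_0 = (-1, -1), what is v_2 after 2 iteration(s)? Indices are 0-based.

v_2 = (1, -1)

v_0 = (-1, -1).
v_1 = A·v_0 = (-1, 0).
v_2 = A·v_1 = (1, -1).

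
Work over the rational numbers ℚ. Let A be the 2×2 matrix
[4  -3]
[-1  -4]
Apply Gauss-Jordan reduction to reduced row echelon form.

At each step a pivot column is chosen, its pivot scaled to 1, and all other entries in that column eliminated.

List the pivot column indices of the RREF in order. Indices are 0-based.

pivot columns: 0, 1

step 1: normalize row 0 (÷4) = (1, -3/4)
  row 1: subtract -1×row0 = (0, -19/4)
step 2: normalize row 1 (÷-19/4) = (0, 1)
  row 0: subtract -3/4×row1 = (1, 0)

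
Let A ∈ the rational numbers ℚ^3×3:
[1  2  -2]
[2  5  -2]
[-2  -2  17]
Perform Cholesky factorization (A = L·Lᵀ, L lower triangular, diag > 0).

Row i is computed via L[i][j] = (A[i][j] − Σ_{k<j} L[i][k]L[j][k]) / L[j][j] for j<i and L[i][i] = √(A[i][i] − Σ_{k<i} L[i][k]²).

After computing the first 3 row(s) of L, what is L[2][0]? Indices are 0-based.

Step 1: L[0][0] = √(1) = 1.
  L[1][0] = (2) / L[0][0] = 2.
Step 2: L[1][1] = √(1) = 1.
  L[2][0] = (-2) / L[0][0] = -2.
  L[2][1] = (2) / L[1][1] = 2.
Step 3: L[2][2] = √(9) = 3.

L[2][0] = -2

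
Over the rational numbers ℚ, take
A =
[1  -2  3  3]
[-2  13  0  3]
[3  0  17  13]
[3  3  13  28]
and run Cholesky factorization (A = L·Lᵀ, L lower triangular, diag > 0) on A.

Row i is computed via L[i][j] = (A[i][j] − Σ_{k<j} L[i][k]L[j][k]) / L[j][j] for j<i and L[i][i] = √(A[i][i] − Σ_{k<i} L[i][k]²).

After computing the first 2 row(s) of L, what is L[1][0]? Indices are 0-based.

L[1][0] = -2

Step 1: L[0][0] = √(1) = 1.
  L[1][0] = (-2) / L[0][0] = -2.
Step 2: L[1][1] = √(9) = 3.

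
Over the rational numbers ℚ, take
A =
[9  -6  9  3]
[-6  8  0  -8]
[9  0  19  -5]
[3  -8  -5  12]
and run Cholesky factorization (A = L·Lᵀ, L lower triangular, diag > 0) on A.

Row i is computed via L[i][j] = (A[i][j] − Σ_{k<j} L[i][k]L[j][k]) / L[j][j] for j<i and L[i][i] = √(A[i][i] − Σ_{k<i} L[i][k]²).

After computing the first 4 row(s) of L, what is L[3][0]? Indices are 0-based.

L[3][0] = 1

Step 1: L[0][0] = √(9) = 3.
  L[1][0] = (-6) / L[0][0] = -2.
Step 2: L[1][1] = √(4) = 2.
  L[2][0] = (9) / L[0][0] = 3.
  L[2][1] = (6) / L[1][1] = 3.
Step 3: L[2][2] = √(1) = 1.
  L[3][0] = (3) / L[0][0] = 1.
  L[3][1] = (-6) / L[1][1] = -3.
  L[3][2] = (1) / L[2][2] = 1.
Step 4: L[3][3] = √(1) = 1.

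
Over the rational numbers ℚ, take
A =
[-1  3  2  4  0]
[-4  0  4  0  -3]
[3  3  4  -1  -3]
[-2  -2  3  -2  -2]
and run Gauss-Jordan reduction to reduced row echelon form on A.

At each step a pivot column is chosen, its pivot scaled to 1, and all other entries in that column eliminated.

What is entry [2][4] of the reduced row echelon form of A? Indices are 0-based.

M[2][4] = -12/37

pivot(0,0)=-1: scale R0 → (1, -3, -2, -4, 0)
  clear (1,0): R1 −= (-4)R0 → (0, -12, -4, -16, -3)
  clear (2,0): R2 −= (3)R0 → (0, 12, 10, 11, -3)
  clear (3,0): R3 −= (-2)R0 → (0, -8, -1, -10, -2)
pivot(1,1)=-12: scale R1 → (0, 1, 1/3, 4/3, 1/4)
  clear (0,1): R0 −= (-3)R1 → (1, 0, -1, 0, 3/4)
  clear (2,1): R2 −= (12)R1 → (0, 0, 6, -5, -6)
  clear (3,1): R3 −= (-8)R1 → (0, 0, 5/3, 2/3, 0)
pivot(2,2)=6: scale R2 → (0, 0, 1, -5/6, -1)
  clear (0,2): R0 −= (-1)R2 → (1, 0, 0, -5/6, -1/4)
  clear (1,2): R1 −= (1/3)R2 → (0, 1, 0, 29/18, 7/12)
  clear (3,2): R3 −= (5/3)R2 → (0, 0, 0, 37/18, 5/3)
pivot(3,3)=37/18: scale R3 → (0, 0, 0, 1, 30/37)
  clear (0,3): R0 −= (-5/6)R3 → (1, 0, 0, 0, 63/148)
  clear (1,3): R1 −= (29/18)R3 → (0, 1, 0, 0, -107/148)
  clear (2,3): R2 −= (-5/6)R3 → (0, 0, 1, 0, -12/37)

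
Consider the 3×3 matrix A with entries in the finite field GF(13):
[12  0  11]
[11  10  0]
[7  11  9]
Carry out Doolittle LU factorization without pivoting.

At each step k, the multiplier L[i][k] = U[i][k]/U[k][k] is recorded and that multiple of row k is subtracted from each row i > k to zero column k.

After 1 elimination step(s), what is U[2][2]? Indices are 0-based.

Step 1: pivot at (0,0) is 12.
  row1 ← row1 − (2)·row0  ⇒  L[1][0]=2, U row1=(0, 10, 4)
  row2 ← row2 − (6)·row0  ⇒  L[2][0]=6, U row2=(0, 11, 8)

U[2][2] = 8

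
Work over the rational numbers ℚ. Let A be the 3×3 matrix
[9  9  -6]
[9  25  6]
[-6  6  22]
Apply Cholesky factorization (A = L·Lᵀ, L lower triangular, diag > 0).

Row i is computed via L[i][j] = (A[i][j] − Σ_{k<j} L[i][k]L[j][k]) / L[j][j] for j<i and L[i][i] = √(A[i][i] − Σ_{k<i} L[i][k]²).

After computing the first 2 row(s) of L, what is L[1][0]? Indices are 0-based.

L[1][0] = 3

Step 1: L[0][0] = √(9) = 3.
  L[1][0] = (9) / L[0][0] = 3.
Step 2: L[1][1] = √(16) = 4.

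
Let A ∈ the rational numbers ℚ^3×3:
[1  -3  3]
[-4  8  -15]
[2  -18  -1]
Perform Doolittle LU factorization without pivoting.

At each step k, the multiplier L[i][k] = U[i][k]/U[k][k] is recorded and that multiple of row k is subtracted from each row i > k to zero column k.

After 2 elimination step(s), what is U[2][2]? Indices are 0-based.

U[2][2] = 2

Step 1: pivot at (0,0) is 1.
  row1 ← row1 − (-4)·row0  ⇒  L[1][0]=-4, U row1=(0, -4, -3)
  row2 ← row2 − (2)·row0  ⇒  L[2][0]=2, U row2=(0, -12, -7)
Step 2: pivot at (1,1) is -4.
  row2 ← row2 − (3)·row1  ⇒  L[2][1]=3, U row2=(0, 0, 2)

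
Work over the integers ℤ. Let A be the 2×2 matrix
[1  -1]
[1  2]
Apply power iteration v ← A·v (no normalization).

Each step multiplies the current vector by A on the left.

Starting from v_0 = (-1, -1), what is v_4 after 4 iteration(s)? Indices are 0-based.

v_4 = (18, -9)

v_0 = (-1, -1).
v_1 = A·v_0 = (0, -3).
v_2 = A·v_1 = (3, -6).
v_3 = A·v_2 = (9, -9).
v_4 = A·v_3 = (18, -9).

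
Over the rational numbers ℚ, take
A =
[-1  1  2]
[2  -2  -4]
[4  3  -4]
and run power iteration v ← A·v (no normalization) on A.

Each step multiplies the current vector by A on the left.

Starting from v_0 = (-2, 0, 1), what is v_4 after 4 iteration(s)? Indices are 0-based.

v_0 = (-2, 0, 1).
v_1 = A·v_0 = (4, -8, -12).
v_2 = A·v_1 = (-36, 72, 40).
v_3 = A·v_2 = (188, -376, -88).
v_4 = A·v_3 = (-740, 1480, -24).

v_4 = (-740, 1480, -24)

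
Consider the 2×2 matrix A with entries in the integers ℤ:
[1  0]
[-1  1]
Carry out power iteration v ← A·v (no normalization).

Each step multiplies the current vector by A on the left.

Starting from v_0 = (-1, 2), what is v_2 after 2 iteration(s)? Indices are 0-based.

v_0 = (-1, 2).
v_1 = A·v_0 = (-1, 3).
v_2 = A·v_1 = (-1, 4).

v_2 = (-1, 4)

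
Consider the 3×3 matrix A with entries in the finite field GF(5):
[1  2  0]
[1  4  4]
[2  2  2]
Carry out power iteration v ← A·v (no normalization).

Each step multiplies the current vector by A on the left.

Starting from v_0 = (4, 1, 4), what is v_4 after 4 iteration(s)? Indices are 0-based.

v_0 = (4, 1, 4).
v_1 = A·v_0 = (1, 4, 3).
v_2 = A·v_1 = (4, 4, 1).
v_3 = A·v_2 = (2, 4, 3).
v_4 = A·v_3 = (0, 0, 3).

v_4 = (0, 0, 3)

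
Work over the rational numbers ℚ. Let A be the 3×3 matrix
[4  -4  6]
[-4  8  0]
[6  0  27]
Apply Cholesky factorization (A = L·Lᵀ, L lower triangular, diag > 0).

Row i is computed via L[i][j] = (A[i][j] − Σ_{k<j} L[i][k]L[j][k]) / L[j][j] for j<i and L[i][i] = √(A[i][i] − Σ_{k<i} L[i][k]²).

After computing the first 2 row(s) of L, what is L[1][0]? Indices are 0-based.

Step 1: L[0][0] = √(4) = 2.
  L[1][0] = (-4) / L[0][0] = -2.
Step 2: L[1][1] = √(4) = 2.

L[1][0] = -2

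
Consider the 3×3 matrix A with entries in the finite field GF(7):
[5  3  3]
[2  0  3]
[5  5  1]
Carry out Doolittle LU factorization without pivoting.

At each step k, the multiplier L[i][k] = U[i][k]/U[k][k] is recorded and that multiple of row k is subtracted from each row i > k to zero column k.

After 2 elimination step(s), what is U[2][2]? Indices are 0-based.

U[2][2] = 1

[col 0] pivot 5
  R1 -= 6*R0 → (0, 3, 6)  (L[1][0] := 6)
  R2 -= 1*R0 → (0, 2, 5)  (L[2][0] := 1)
[col 1] pivot 3
  R2 -= 3*R1 → (0, 0, 1)  (L[2][1] := 3)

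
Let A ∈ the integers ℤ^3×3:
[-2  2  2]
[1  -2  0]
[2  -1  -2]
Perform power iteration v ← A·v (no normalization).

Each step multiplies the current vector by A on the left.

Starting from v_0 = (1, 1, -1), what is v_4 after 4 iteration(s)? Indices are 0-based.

v_4 = (152, -50, -144)

v_0 = (1, 1, -1).
v_1 = A·v_0 = (-2, -1, 3).
v_2 = A·v_1 = (8, 0, -9).
v_3 = A·v_2 = (-34, 8, 34).
v_4 = A·v_3 = (152, -50, -144).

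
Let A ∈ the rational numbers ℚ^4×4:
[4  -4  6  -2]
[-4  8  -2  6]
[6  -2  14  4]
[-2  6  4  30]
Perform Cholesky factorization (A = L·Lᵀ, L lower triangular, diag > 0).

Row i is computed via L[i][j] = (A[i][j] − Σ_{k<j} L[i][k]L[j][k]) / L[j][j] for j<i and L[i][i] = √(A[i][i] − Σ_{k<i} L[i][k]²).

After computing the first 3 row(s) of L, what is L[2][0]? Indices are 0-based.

L[2][0] = 3

Step 1: L[0][0] = √(4) = 2.
  L[1][0] = (-4) / L[0][0] = -2.
Step 2: L[1][1] = √(4) = 2.
  L[2][0] = (6) / L[0][0] = 3.
  L[2][1] = (4) / L[1][1] = 2.
Step 3: L[2][2] = √(1) = 1.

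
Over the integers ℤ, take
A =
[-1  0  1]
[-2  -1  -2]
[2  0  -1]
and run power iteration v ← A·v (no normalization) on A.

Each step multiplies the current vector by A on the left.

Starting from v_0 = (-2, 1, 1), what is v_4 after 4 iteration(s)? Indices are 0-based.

v_4 = (-46, 25, 65)

v_0 = (-2, 1, 1).
v_1 = A·v_0 = (3, 1, -5).
v_2 = A·v_1 = (-8, 3, 11).
v_3 = A·v_2 = (19, -9, -27).
v_4 = A·v_3 = (-46, 25, 65).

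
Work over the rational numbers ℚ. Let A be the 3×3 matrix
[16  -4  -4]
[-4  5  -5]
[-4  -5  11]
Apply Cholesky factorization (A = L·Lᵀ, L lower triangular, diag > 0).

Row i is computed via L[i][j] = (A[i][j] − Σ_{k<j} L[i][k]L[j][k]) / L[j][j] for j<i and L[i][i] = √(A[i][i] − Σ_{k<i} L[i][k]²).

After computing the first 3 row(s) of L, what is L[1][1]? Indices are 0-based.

Step 1: L[0][0] = √(16) = 4.
  L[1][0] = (-4) / L[0][0] = -1.
Step 2: L[1][1] = √(4) = 2.
  L[2][0] = (-4) / L[0][0] = -1.
  L[2][1] = (-6) / L[1][1] = -3.
Step 3: L[2][2] = √(1) = 1.

L[1][1] = 2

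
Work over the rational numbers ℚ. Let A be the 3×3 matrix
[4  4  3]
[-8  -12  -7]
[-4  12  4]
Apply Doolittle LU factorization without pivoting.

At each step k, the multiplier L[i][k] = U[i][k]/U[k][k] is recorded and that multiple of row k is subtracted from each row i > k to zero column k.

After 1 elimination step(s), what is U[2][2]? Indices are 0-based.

U[2][2] = 7

[col 0] pivot 4
  R1 -= -2*R0 → (0, -4, -1)  (L[1][0] := -2)
  R2 -= -1*R0 → (0, 16, 7)  (L[2][0] := -1)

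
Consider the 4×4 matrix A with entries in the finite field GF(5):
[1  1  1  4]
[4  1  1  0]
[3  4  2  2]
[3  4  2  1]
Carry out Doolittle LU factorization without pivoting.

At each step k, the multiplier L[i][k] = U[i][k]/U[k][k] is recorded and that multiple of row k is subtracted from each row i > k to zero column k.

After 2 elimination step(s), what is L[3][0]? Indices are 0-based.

L[3][0] = 3

k=0: U[0][0]=1
  eliminate (1,0): mult=4, new row 1: (0, 2, 2, 4); set L[1][0]=4
  eliminate (2,0): mult=3, new row 2: (0, 1, 4, 0); set L[2][0]=3
  eliminate (3,0): mult=3, new row 3: (0, 1, 4, 4); set L[3][0]=3
k=1: U[1][1]=2
  eliminate (2,1): mult=3, new row 2: (0, 0, 3, 3); set L[2][1]=3
  eliminate (3,1): mult=3, new row 3: (0, 0, 3, 2); set L[3][1]=3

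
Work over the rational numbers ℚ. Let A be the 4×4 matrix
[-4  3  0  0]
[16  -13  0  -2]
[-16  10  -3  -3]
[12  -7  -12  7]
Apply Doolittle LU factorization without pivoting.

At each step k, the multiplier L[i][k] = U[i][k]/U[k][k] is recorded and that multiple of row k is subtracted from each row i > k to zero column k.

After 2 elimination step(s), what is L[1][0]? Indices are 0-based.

Step 1: pivot at (0,0) is -4.
  row1 ← row1 − (-4)·row0  ⇒  L[1][0]=-4, U row1=(0, -1, 0, -2)
  row2 ← row2 − (4)·row0  ⇒  L[2][0]=4, U row2=(0, -2, -3, -3)
  row3 ← row3 − (-3)·row0  ⇒  L[3][0]=-3, U row3=(0, 2, -12, 7)
Step 2: pivot at (1,1) is -1.
  row2 ← row2 − (2)·row1  ⇒  L[2][1]=2, U row2=(0, 0, -3, 1)
  row3 ← row3 − (-2)·row1  ⇒  L[3][1]=-2, U row3=(0, 0, -12, 3)

L[1][0] = -4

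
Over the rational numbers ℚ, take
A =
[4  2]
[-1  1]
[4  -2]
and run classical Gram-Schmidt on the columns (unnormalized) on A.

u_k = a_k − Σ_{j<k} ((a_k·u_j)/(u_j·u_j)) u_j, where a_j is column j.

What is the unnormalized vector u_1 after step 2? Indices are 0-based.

u_1 = (70/33, 32/33, -62/33)

Step 1: u_0 = a_0 = (4, -1, 4).
Step 2: u_1 = a_1 − (-1/33)·u_0 = (70/33, 32/33, -62/33).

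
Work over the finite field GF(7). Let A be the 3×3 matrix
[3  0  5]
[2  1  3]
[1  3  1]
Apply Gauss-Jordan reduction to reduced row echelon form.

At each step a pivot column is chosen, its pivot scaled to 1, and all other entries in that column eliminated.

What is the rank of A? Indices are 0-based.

[1] R0 /= 3  ⇒  (1, 0, 4)
     R1 -= 2·R0  ⇒  (0, 1, 2)
     R2 -= 1·R0  ⇒  (0, 3, 4)
[2] R1 /= 1  ⇒  (0, 1, 2)
     R2 -= 3·R1  ⇒  (0, 0, 5)
[3] R2 /= 5  ⇒  (0, 0, 1)
     R0 -= 4·R2  ⇒  (1, 0, 0)
     R1 -= 2·R2  ⇒  (0, 1, 0)

rank = 3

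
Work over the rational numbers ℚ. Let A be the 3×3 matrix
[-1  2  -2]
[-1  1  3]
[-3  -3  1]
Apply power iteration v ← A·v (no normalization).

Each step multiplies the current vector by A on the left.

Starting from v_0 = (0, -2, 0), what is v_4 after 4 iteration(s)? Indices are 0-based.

v_0 = (0, -2, 0).
v_1 = A·v_0 = (-4, -2, 6).
v_2 = A·v_1 = (-12, 20, 24).
v_3 = A·v_2 = (4, 104, 0).
v_4 = A·v_3 = (204, 100, -324).

v_4 = (204, 100, -324)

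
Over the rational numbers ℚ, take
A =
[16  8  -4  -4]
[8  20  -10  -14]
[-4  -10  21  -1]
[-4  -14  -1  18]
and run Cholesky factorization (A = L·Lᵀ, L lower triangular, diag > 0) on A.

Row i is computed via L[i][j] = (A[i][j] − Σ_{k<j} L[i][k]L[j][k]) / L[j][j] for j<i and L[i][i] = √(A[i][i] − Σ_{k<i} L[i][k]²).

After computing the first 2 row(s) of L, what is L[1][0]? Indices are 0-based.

Step 1: L[0][0] = √(16) = 4.
  L[1][0] = (8) / L[0][0] = 2.
Step 2: L[1][1] = √(16) = 4.

L[1][0] = 2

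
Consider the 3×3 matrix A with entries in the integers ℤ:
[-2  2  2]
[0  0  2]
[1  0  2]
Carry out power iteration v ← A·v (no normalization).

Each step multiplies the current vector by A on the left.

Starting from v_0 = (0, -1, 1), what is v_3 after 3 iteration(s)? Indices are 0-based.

v_3 = (0, 8, 16)

v_0 = (0, -1, 1).
v_1 = A·v_0 = (0, 2, 2).
v_2 = A·v_1 = (8, 4, 4).
v_3 = A·v_2 = (0, 8, 16).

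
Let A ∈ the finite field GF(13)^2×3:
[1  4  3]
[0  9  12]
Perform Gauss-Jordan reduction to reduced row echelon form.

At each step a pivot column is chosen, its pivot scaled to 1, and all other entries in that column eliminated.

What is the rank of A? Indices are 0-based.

step 1: normalize row 0 (÷1) = (1, 4, 3)
step 2: normalize row 1 (÷9) = (0, 1, 10)
  row 0: subtract 4×row1 = (1, 0, 2)

rank = 2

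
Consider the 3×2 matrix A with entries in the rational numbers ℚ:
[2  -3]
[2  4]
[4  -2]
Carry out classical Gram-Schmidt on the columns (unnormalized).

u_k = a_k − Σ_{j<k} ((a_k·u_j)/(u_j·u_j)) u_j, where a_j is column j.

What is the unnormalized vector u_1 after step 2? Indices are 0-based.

Step 1: u_0 = a_0 = (2, 2, 4).
Step 2: u_1 = a_1 − (-1/4)·u_0 = (-5/2, 9/2, -1).

u_1 = (-5/2, 9/2, -1)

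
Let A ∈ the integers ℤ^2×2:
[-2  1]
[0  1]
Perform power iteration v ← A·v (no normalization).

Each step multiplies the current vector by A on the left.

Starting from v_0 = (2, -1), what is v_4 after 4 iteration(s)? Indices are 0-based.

v_0 = (2, -1).
v_1 = A·v_0 = (-5, -1).
v_2 = A·v_1 = (9, -1).
v_3 = A·v_2 = (-19, -1).
v_4 = A·v_3 = (37, -1).

v_4 = (37, -1)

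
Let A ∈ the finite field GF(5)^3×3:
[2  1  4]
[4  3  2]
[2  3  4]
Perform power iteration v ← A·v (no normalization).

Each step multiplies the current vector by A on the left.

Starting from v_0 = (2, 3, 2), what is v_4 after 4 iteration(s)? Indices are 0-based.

v_0 = (2, 3, 2).
v_1 = A·v_0 = (0, 1, 1).
v_2 = A·v_1 = (0, 0, 2).
v_3 = A·v_2 = (3, 4, 3).
v_4 = A·v_3 = (2, 0, 0).

v_4 = (2, 0, 0)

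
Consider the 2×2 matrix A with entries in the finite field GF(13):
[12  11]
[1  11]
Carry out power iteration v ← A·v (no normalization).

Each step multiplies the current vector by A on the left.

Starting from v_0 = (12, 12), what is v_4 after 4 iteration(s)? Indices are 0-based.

v_0 = (12, 12).
v_1 = A·v_0 = (3, 1).
v_2 = A·v_1 = (8, 1).
v_3 = A·v_2 = (3, 6).
v_4 = A·v_3 = (11, 4).

v_4 = (11, 4)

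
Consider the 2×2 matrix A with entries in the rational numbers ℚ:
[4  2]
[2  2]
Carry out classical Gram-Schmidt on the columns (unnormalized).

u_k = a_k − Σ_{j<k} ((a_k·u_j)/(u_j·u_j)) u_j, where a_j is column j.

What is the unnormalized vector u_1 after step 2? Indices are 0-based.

u_1 = (-2/5, 4/5)

Step 1: u_0 = a_0 = (4, 2).
Step 2: u_1 = a_1 − (3/5)·u_0 = (-2/5, 4/5).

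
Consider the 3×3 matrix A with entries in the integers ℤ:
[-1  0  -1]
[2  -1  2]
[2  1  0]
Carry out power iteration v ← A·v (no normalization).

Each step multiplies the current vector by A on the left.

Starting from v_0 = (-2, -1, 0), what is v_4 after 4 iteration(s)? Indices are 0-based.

v_4 = (1, -13, 3)

v_0 = (-2, -1, 0).
v_1 = A·v_0 = (2, -3, -5).
v_2 = A·v_1 = (3, -3, 1).
v_3 = A·v_2 = (-4, 11, 3).
v_4 = A·v_3 = (1, -13, 3).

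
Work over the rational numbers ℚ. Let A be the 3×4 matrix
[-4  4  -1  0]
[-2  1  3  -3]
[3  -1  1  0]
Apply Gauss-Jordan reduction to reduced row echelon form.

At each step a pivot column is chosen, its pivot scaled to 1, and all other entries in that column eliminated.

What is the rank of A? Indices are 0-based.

rank = 3

step 1: normalize row 0 (÷-4) = (1, -1, 1/4, 0)
  row 1: subtract -2×row0 = (0, -1, 7/2, -3)
  row 2: subtract 3×row0 = (0, 2, 1/4, 0)
step 2: normalize row 1 (÷-1) = (0, 1, -7/2, 3)
  row 0: subtract -1×row1 = (1, 0, -13/4, 3)
  row 2: subtract 2×row1 = (0, 0, 29/4, -6)
step 3: normalize row 2 (÷29/4) = (0, 0, 1, -24/29)
  row 0: subtract -13/4×row2 = (1, 0, 0, 9/29)
  row 1: subtract -7/2×row2 = (0, 1, 0, 3/29)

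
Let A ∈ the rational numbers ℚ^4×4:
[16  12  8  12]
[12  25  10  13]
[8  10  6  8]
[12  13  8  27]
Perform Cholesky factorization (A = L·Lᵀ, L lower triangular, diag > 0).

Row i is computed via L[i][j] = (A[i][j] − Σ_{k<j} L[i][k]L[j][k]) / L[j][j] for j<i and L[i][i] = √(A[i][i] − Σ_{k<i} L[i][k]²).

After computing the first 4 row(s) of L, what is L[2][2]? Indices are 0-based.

Step 1: L[0][0] = √(16) = 4.
  L[1][0] = (12) / L[0][0] = 3.
Step 2: L[1][1] = √(16) = 4.
  L[2][0] = (8) / L[0][0] = 2.
  L[2][1] = (4) / L[1][1] = 1.
Step 3: L[2][2] = √(1) = 1.
  L[3][0] = (12) / L[0][0] = 3.
  L[3][1] = (4) / L[1][1] = 1.
  L[3][2] = (1) / L[2][2] = 1.
Step 4: L[3][3] = √(16) = 4.

L[2][2] = 1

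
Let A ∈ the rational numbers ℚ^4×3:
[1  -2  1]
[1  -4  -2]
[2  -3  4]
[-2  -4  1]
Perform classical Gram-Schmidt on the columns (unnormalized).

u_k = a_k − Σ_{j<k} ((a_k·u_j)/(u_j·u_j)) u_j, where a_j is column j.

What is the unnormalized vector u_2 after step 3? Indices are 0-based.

Step 1: u_0 = a_0 = (1, 1, 2, -2).
Step 2: u_1 = a_1 − (-2/5)·u_0 = (-8/5, -18/5, -11/5, -24/5).
Step 3: u_2 = a_2 − (1/2)·u_0 − (-40/217)·u_1 = (89/434, -1373/434, 563/217, 242/217).

u_2 = (89/434, -1373/434, 563/217, 242/217)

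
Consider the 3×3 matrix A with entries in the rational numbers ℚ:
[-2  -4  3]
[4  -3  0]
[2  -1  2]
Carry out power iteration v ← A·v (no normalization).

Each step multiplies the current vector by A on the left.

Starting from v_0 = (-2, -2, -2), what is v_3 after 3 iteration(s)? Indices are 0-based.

v_3 = (-70, -178, -70)

v_0 = (-2, -2, -2).
v_1 = A·v_0 = (6, -2, -6).
v_2 = A·v_1 = (-22, 30, 2).
v_3 = A·v_2 = (-70, -178, -70).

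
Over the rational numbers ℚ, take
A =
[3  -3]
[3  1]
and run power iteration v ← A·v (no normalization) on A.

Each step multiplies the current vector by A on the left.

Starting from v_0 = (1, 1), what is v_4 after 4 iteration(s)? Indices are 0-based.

v_4 = (-48, -176)

v_0 = (1, 1).
v_1 = A·v_0 = (0, 4).
v_2 = A·v_1 = (-12, 4).
v_3 = A·v_2 = (-48, -32).
v_4 = A·v_3 = (-48, -176).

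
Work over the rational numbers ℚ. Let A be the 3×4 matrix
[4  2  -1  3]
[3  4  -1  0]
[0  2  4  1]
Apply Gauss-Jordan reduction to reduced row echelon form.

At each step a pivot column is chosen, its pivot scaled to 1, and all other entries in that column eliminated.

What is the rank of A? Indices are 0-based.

rank = 3

[1] R0 /= 4  ⇒  (1, 1/2, -1/4, 3/4)
     R1 -= 3·R0  ⇒  (0, 5/2, -1/4, -9/4)
[2] R1 /= 5/2  ⇒  (0, 1, -1/10, -9/10)
     R0 -= 1/2·R1  ⇒  (1, 0, -1/5, 6/5)
     R2 -= 2·R1  ⇒  (0, 0, 21/5, 14/5)
[3] R2 /= 21/5  ⇒  (0, 0, 1, 2/3)
     R0 -= -1/5·R2  ⇒  (1, 0, 0, 4/3)
     R1 -= -1/10·R2  ⇒  (0, 1, 0, -5/6)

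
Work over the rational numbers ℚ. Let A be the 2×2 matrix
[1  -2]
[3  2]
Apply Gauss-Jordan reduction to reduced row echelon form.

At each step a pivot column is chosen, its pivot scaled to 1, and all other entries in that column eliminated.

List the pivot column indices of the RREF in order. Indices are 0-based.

pivot(0,0)=1: scale R0 → (1, -2)
  clear (1,0): R1 −= (3)R0 → (0, 8)
pivot(1,1)=8: scale R1 → (0, 1)
  clear (0,1): R0 −= (-2)R1 → (1, 0)

pivot columns: 0, 1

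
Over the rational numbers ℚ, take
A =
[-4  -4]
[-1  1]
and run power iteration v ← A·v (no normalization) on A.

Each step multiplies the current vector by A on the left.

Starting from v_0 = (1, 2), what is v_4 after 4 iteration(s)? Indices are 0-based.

v_0 = (1, 2).
v_1 = A·v_0 = (-12, 1).
v_2 = A·v_1 = (44, 13).
v_3 = A·v_2 = (-228, -31).
v_4 = A·v_3 = (1036, 197).

v_4 = (1036, 197)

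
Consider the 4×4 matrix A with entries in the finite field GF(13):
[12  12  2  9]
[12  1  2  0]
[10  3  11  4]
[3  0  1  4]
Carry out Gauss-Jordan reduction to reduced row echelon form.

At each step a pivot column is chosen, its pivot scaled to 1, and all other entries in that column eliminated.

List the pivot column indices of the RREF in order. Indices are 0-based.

pivot(0,0)=12: scale R0 → (1, 1, 11, 4)
  clear (1,0): R1 −= (12)R0 → (0, 2, 0, 4)
  clear (2,0): R2 −= (10)R0 → (0, 6, 5, 3)
  clear (3,0): R3 −= (3)R0 → (0, 10, 7, 5)
pivot(1,1)=2: scale R1 → (0, 1, 0, 2)
  clear (0,1): R0 −= (1)R1 → (1, 0, 11, 2)
  clear (2,1): R2 −= (6)R1 → (0, 0, 5, 4)
  clear (3,1): R3 −= (10)R1 → (0, 0, 7, 11)
pivot(2,2)=5: scale R2 → (0, 0, 1, 6)
  clear (0,2): R0 −= (11)R2 → (1, 0, 0, 1)
  clear (3,2): R3 −= (7)R2 → (0, 0, 0, 8)
pivot(3,3)=8: scale R3 → (0, 0, 0, 1)
  clear (0,3): R0 −= (1)R3 → (1, 0, 0, 0)
  clear (1,3): R1 −= (2)R3 → (0, 1, 0, 0)
  clear (2,3): R2 −= (6)R3 → (0, 0, 1, 0)

pivot columns: 0, 1, 2, 3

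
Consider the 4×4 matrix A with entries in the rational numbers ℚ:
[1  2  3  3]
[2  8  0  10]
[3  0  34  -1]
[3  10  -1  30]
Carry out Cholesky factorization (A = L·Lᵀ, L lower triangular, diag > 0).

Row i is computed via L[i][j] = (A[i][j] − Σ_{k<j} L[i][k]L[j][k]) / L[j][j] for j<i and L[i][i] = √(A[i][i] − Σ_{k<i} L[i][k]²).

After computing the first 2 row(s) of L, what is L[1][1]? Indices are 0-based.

Step 1: L[0][0] = √(1) = 1.
  L[1][0] = (2) / L[0][0] = 2.
Step 2: L[1][1] = √(4) = 2.

L[1][1] = 2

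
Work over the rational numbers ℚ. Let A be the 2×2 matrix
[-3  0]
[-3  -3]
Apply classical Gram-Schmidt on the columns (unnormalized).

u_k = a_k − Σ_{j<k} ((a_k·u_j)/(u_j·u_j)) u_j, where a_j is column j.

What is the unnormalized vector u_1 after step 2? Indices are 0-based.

u_1 = (3/2, -3/2)

Step 1: u_0 = a_0 = (-3, -3).
Step 2: u_1 = a_1 − (1/2)·u_0 = (3/2, -3/2).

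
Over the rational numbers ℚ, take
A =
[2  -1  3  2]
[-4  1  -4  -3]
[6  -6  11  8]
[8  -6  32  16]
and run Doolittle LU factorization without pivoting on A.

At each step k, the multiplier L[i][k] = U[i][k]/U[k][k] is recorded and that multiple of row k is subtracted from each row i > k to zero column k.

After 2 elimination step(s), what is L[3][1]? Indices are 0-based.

L[3][1] = 2

[col 0] pivot 2
  R1 -= -2*R0 → (0, -1, 2, 1)  (L[1][0] := -2)
  R2 -= 3*R0 → (0, -3, 2, 2)  (L[2][0] := 3)
  R3 -= 4*R0 → (0, -2, 20, 8)  (L[3][0] := 4)
[col 1] pivot -1
  R2 -= 3*R1 → (0, 0, -4, -1)  (L[2][1] := 3)
  R3 -= 2*R1 → (0, 0, 16, 6)  (L[3][1] := 2)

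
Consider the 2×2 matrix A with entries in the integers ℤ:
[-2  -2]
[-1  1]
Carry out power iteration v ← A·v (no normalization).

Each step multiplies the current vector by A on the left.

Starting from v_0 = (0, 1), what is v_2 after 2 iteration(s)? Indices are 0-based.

v_2 = (2, 3)

v_0 = (0, 1).
v_1 = A·v_0 = (-2, 1).
v_2 = A·v_1 = (2, 3).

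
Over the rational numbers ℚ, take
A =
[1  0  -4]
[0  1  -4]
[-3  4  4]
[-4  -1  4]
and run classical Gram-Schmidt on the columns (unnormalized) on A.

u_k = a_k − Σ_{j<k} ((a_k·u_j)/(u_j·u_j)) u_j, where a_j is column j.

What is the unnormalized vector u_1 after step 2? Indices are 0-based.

u_1 = (4/13, 1, 40/13, -29/13)

Step 1: u_0 = a_0 = (1, 0, -3, -4).
Step 2: u_1 = a_1 − (-4/13)·u_0 = (4/13, 1, 40/13, -29/13).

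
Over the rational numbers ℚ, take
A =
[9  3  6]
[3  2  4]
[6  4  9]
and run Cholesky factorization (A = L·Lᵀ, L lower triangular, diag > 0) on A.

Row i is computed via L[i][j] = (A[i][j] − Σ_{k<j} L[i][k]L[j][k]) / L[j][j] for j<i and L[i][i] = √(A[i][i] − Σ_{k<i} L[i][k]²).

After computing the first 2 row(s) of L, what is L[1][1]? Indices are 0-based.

L[1][1] = 1

Step 1: L[0][0] = √(9) = 3.
  L[1][0] = (3) / L[0][0] = 1.
Step 2: L[1][1] = √(1) = 1.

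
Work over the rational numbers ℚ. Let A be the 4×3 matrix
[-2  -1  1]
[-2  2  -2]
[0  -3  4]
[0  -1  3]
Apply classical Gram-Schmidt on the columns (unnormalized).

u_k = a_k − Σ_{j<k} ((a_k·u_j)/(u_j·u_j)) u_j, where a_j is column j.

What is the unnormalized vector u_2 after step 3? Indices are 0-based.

Step 1: u_0 = a_0 = (-2, -2, 0, 0).
Step 2: u_1 = a_1 − (-1/4)·u_0 = (-3/2, 3/2, -3, -1).
Step 3: u_2 = a_2 − (1/4)·u_0 − (-39/29)·u_1 = (-15/29, 15/29, -1/29, 48/29).

u_2 = (-15/29, 15/29, -1/29, 48/29)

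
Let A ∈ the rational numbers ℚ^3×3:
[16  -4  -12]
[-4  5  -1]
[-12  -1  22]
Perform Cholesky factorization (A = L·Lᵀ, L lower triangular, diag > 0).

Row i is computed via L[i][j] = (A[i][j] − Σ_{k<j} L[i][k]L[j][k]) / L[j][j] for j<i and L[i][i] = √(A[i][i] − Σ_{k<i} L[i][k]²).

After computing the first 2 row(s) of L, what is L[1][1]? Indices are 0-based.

L[1][1] = 2

Step 1: L[0][0] = √(16) = 4.
  L[1][0] = (-4) / L[0][0] = -1.
Step 2: L[1][1] = √(4) = 2.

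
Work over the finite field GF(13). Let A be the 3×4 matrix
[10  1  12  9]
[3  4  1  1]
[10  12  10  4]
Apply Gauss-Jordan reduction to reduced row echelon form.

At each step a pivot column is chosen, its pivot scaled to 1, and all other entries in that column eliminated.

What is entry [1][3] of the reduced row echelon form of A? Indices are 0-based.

M[1][3] = 2

[1] R0 /= 10  ⇒  (1, 4, 9, 10)
     R1 -= 3·R0  ⇒  (0, 5, 0, 10)
     R2 -= 10·R0  ⇒  (0, 11, 11, 8)
[2] R1 /= 5  ⇒  (0, 1, 0, 2)
     R0 -= 4·R1  ⇒  (1, 0, 9, 2)
     R2 -= 11·R1  ⇒  (0, 0, 11, 12)
[3] R2 /= 11  ⇒  (0, 0, 1, 7)
     R0 -= 9·R2  ⇒  (1, 0, 0, 4)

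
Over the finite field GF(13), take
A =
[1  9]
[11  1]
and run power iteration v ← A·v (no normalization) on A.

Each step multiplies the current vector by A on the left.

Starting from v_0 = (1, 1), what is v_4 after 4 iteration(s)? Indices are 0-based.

v_0 = (1, 1).
v_1 = A·v_0 = (10, 12).
v_2 = A·v_1 = (1, 5).
v_3 = A·v_2 = (7, 3).
v_4 = A·v_3 = (8, 2).

v_4 = (8, 2)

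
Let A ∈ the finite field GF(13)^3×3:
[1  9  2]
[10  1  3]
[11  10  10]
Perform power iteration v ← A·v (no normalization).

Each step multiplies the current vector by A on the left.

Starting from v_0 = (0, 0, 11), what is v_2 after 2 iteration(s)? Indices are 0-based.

v_2 = (6, 11, 8)

v_0 = (0, 0, 11).
v_1 = A·v_0 = (9, 7, 6).
v_2 = A·v_1 = (6, 11, 8).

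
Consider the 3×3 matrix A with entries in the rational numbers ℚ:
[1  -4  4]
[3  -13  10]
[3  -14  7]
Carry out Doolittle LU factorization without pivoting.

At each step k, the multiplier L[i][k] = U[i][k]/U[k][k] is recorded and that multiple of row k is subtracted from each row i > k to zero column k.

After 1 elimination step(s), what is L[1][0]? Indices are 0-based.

[col 0] pivot 1
  R1 -= 3*R0 → (0, -1, -2)  (L[1][0] := 3)
  R2 -= 3*R0 → (0, -2, -5)  (L[2][0] := 3)

L[1][0] = 3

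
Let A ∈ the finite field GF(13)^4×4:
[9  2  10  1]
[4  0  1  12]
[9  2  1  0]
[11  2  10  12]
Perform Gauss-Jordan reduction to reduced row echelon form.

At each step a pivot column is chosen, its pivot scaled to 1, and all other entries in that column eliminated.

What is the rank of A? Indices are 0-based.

pivot(0,0)=9: scale R0 → (1, 6, 4, 3)
  clear (1,0): R1 −= (4)R0 → (0, 2, 11, 0)
  clear (2,0): R2 −= (9)R0 → (0, 0, 4, 12)
  clear (3,0): R3 −= (11)R0 → (0, 1, 5, 5)
pivot(1,1)=2: scale R1 → (0, 1, 12, 0)
  clear (0,1): R0 −= (6)R1 → (1, 0, 10, 3)
  clear (3,1): R3 −= (1)R1 → (0, 0, 6, 5)
pivot(2,2)=4: scale R2 → (0, 0, 1, 3)
  clear (0,2): R0 −= (10)R2 → (1, 0, 0, 12)
  clear (1,2): R1 −= (12)R2 → (0, 1, 0, 3)
  clear (3,2): R3 −= (6)R2 → (0, 0, 0, 0)
col 3: no nonzero at/below row 3; advance.

rank = 3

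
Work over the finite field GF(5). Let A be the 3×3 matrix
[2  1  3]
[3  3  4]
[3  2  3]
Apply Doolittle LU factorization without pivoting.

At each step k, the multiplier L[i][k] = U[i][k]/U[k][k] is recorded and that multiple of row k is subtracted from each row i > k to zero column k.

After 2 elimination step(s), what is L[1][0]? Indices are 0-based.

[col 0] pivot 2
  R1 -= 4*R0 → (0, 4, 2)  (L[1][0] := 4)
  R2 -= 4*R0 → (0, 3, 1)  (L[2][0] := 4)
[col 1] pivot 4
  R2 -= 2*R1 → (0, 0, 2)  (L[2][1] := 2)

L[1][0] = 4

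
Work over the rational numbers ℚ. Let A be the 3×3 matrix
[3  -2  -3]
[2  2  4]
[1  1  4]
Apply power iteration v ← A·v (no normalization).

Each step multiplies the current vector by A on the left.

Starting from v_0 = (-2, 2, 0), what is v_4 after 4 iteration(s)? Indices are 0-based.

v_0 = (-2, 2, 0).
v_1 = A·v_0 = (-10, 0, 0).
v_2 = A·v_1 = (-30, -20, -10).
v_3 = A·v_2 = (-20, -140, -90).
v_4 = A·v_3 = (490, -680, -520).

v_4 = (490, -680, -520)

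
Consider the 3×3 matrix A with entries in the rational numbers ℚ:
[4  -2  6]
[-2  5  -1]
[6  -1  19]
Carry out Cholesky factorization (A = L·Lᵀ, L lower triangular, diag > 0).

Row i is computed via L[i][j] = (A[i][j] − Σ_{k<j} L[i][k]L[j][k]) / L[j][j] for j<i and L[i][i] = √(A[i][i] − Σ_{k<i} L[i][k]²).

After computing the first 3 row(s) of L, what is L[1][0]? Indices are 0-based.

Step 1: L[0][0] = √(4) = 2.
  L[1][0] = (-2) / L[0][0] = -1.
Step 2: L[1][1] = √(4) = 2.
  L[2][0] = (6) / L[0][0] = 3.
  L[2][1] = (2) / L[1][1] = 1.
Step 3: L[2][2] = √(9) = 3.

L[1][0] = -1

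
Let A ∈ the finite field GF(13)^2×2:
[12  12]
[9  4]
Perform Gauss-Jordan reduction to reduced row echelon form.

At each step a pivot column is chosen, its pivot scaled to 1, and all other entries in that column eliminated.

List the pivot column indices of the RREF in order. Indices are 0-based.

[1] R0 /= 12  ⇒  (1, 1)
     R1 -= 9·R0  ⇒  (0, 8)
[2] R1 /= 8  ⇒  (0, 1)
     R0 -= 1·R1  ⇒  (1, 0)

pivot columns: 0, 1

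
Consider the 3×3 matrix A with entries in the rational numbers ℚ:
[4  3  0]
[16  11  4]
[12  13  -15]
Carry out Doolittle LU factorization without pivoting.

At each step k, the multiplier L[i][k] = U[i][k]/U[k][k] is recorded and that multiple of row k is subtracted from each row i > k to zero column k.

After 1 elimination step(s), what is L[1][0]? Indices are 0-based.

k=0: U[0][0]=4
  eliminate (1,0): mult=4, new row 1: (0, -1, 4); set L[1][0]=4
  eliminate (2,0): mult=3, new row 2: (0, 4, -15); set L[2][0]=3

L[1][0] = 4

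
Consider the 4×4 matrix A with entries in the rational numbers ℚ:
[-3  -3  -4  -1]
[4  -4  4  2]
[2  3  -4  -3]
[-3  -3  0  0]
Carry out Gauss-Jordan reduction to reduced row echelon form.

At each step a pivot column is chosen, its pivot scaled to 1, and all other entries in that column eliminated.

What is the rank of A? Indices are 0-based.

rank = 4

step 1: normalize row 0 (÷-3) = (1, 1, 4/3, 1/3)
  row 1: subtract 4×row0 = (0, -8, -4/3, 2/3)
  row 2: subtract 2×row0 = (0, 1, -20/3, -11/3)
  row 3: subtract -3×row0 = (0, 0, 4, 1)
step 2: normalize row 1 (÷-8) = (0, 1, 1/6, -1/12)
  row 0: subtract 1×row1 = (1, 0, 7/6, 5/12)
  row 2: subtract 1×row1 = (0, 0, -41/6, -43/12)
step 3: normalize row 2 (÷-41/6) = (0, 0, 1, 43/82)
  row 0: subtract 7/6×row2 = (1, 0, 0, -8/41)
  row 1: subtract 1/6×row2 = (0, 1, 0, -7/41)
  row 3: subtract 4×row2 = (0, 0, 0, -45/41)
step 4: normalize row 3 (÷-45/41) = (0, 0, 0, 1)
  row 0: subtract -8/41×row3 = (1, 0, 0, 0)
  row 1: subtract -7/41×row3 = (0, 1, 0, 0)
  row 2: subtract 43/82×row3 = (0, 0, 1, 0)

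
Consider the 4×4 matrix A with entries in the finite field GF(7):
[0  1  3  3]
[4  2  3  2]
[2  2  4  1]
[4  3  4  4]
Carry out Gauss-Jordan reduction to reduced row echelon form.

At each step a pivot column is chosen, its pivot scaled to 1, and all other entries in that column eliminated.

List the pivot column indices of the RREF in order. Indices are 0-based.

pivot columns: 0, 1, 2, 3

step 1: exchange rows 0,1
step 1: normalize row 0 (÷4) = (1, 4, 6, 4)
  row 2: subtract 2×row0 = (0, 1, 6, 0)
  row 3: subtract 4×row0 = (0, 1, 1, 2)
step 2: normalize row 1 (÷1) = (0, 1, 3, 3)
  row 0: subtract 4×row1 = (1, 0, 1, 6)
  row 2: subtract 1×row1 = (0, 0, 3, 4)
  row 3: subtract 1×row1 = (0, 0, 5, 6)
step 3: normalize row 2 (÷3) = (0, 0, 1, 6)
  row 0: subtract 1×row2 = (1, 0, 0, 0)
  row 1: subtract 3×row2 = (0, 1, 0, 6)
  row 3: subtract 5×row2 = (0, 0, 0, 4)
step 4: normalize row 3 (÷4) = (0, 0, 0, 1)
  row 1: subtract 6×row3 = (0, 1, 0, 0)
  row 2: subtract 6×row3 = (0, 0, 1, 0)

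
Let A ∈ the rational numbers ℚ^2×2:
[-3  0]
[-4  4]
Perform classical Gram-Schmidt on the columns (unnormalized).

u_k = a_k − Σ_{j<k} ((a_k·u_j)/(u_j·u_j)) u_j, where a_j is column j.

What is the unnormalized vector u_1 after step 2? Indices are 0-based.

u_1 = (-48/25, 36/25)

Step 1: u_0 = a_0 = (-3, -4).
Step 2: u_1 = a_1 − (-16/25)·u_0 = (-48/25, 36/25).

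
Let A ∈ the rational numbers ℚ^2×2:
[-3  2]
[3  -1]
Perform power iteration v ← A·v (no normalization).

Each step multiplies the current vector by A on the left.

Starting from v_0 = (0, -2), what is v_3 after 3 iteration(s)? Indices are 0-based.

v_0 = (0, -2).
v_1 = A·v_0 = (-4, 2).
v_2 = A·v_1 = (16, -14).
v_3 = A·v_2 = (-76, 62).

v_3 = (-76, 62)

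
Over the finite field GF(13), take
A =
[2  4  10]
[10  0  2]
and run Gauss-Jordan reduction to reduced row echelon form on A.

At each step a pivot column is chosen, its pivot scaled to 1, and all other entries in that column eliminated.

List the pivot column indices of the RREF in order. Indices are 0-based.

step 1: normalize row 0 (÷2) = (1, 2, 5)
  row 1: subtract 10×row0 = (0, 6, 4)
step 2: normalize row 1 (÷6) = (0, 1, 5)
  row 0: subtract 2×row1 = (1, 0, 8)

pivot columns: 0, 1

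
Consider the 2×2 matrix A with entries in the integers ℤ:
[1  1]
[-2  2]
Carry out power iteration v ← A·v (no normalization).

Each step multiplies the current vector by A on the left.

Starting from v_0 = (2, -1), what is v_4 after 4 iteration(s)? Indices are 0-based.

v_4 = (-37, 2)

v_0 = (2, -1).
v_1 = A·v_0 = (1, -6).
v_2 = A·v_1 = (-5, -14).
v_3 = A·v_2 = (-19, -18).
v_4 = A·v_3 = (-37, 2).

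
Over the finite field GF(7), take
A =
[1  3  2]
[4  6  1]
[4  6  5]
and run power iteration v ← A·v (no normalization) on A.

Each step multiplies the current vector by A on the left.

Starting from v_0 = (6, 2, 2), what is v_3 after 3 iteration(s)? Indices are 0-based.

v_0 = (6, 2, 2).
v_1 = A·v_0 = (2, 3, 4).
v_2 = A·v_1 = (5, 2, 4).
v_3 = A·v_2 = (5, 1, 3).

v_3 = (5, 1, 3)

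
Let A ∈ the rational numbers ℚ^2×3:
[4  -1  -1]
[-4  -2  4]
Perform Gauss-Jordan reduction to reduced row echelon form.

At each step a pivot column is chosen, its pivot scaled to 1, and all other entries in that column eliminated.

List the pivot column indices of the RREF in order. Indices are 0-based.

pivot columns: 0, 1

[1] R0 /= 4  ⇒  (1, -1/4, -1/4)
     R1 -= -4·R0  ⇒  (0, -3, 3)
[2] R1 /= -3  ⇒  (0, 1, -1)
     R0 -= -1/4·R1  ⇒  (1, 0, -1/2)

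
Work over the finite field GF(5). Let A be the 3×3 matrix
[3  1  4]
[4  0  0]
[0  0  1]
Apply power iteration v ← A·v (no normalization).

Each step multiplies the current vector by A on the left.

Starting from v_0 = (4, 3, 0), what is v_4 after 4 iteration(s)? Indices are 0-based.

v_4 = (3, 2, 0)

v_0 = (4, 3, 0).
v_1 = A·v_0 = (0, 1, 0).
v_2 = A·v_1 = (1, 0, 0).
v_3 = A·v_2 = (3, 4, 0).
v_4 = A·v_3 = (3, 2, 0).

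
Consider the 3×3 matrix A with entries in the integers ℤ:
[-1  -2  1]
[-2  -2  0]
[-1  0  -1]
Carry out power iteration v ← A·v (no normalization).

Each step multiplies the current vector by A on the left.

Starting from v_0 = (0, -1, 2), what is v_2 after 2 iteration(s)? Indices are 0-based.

v_2 = (-10, -12, -2)

v_0 = (0, -1, 2).
v_1 = A·v_0 = (4, 2, -2).
v_2 = A·v_1 = (-10, -12, -2).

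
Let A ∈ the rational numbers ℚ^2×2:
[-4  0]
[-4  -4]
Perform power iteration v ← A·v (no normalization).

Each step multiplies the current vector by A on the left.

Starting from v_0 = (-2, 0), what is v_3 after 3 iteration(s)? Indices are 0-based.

v_0 = (-2, 0).
v_1 = A·v_0 = (8, 8).
v_2 = A·v_1 = (-32, -64).
v_3 = A·v_2 = (128, 384).

v_3 = (128, 384)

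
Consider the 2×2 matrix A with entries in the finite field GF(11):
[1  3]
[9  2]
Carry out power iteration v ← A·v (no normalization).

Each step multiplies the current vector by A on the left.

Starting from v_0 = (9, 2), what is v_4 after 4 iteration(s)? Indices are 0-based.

v_4 = (9, 3)

v_0 = (9, 2).
v_1 = A·v_0 = (4, 8).
v_2 = A·v_1 = (6, 8).
v_3 = A·v_2 = (8, 4).
v_4 = A·v_3 = (9, 3).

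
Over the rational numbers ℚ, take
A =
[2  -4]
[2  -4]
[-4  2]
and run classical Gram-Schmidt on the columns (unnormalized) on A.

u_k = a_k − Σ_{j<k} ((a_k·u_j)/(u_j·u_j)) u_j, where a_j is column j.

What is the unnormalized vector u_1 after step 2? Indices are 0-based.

Step 1: u_0 = a_0 = (2, 2, -4).
Step 2: u_1 = a_1 − (-1)·u_0 = (-2, -2, -2).

u_1 = (-2, -2, -2)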